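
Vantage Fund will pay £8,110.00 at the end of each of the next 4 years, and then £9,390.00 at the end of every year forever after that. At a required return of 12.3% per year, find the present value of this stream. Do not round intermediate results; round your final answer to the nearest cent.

PV of 4-year annuity: £8,110.00 × [1 − (1+0.123)^−4] / 0.123 = 24478.06949
Perpetuity value at year 4: £9,390.00 / 0.123 = 76341.46341
PV of perpetuity: 76341.46341 / (1+0.123)^4 = 48000.02414
Total PV = 24478.06949 + 48000.02414 = 72478.09363

£72478.09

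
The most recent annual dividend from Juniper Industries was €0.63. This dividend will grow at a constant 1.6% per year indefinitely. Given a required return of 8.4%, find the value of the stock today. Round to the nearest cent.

€9.41

D₁ = D₀ × (1 + g) = €0.63 × 1.016 = €0.6401
Growing perpetuity: P = D₁ / (r − g) = €0.6401 / (0.084 − 0.016) = €9.41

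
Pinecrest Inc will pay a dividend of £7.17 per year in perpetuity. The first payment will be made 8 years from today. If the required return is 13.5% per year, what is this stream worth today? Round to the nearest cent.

Value at end of year 7: C / r = £7.17 / 0.135 = £53.1111
Discount to today: PV = £53.1111 / (1 + 0.135)^7 = £53.1111 / 2.426448 = £21.89

£21.89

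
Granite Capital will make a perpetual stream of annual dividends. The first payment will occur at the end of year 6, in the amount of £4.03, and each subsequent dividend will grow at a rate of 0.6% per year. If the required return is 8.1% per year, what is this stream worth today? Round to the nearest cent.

£36.40

Value at end of year 5: C₁ / (r − g) = £4.03 / (0.081 − 0.006) = £53.7333
Discount to today: PV = £53.7333 / (1 + 0.081)^5 = £53.7333 / 1.476143 = £36.40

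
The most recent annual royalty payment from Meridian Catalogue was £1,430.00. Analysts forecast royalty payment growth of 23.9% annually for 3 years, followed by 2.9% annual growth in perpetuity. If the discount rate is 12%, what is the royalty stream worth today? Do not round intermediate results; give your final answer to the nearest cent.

£27159.13

D_1 = 1771.77000
D_2 = 2195.22303
D_3 = 2719.88133
Terminal value at year 3: TV = D_3×(1+g_2)/(r−g_2) = 2798.75789/0.091 = 30755.58124
P_0 = D_1/(1+r)^1 + D_2/(1+r)^2 + D_3/(1+r)^3 + TV/(1+r)^3
    = 1581.93750 + 1750.01836 + 1935.95781 + 21891.21524 = 27159.12891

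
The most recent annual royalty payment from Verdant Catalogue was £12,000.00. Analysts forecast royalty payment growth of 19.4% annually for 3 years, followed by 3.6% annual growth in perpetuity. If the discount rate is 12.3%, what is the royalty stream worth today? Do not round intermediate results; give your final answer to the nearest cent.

D_1 = 14328.00000
D_2 = 17107.63200
D_3 = 20426.51261
Terminal value at year 3: TV = D_3×(1+g_2)/(r−g_2) = 21161.86706/0.087 = 243239.85129
P_0 = D_1/(1+r)^1 + D_2/(1+r)^2 + D_3/(1+r)^3 + TV/(1+r)^3
    = 12758.68210 + 13565.33075 + 14422.97855 + 171749.49171 = 212496.48310

£212496.48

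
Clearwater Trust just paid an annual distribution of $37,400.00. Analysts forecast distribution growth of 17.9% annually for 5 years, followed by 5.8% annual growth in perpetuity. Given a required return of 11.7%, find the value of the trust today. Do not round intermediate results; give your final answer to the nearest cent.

$1099176.20

D_1 = 44094.60000
D_2 = 51987.53340
D_3 = 61293.30188
D_4 = 72264.80291
D_5 = 85200.20264
Terminal value at year 5: TV = D_5×(1+g_2)/(r−g_2) = 90141.81439/0.059 = 1527827.36253
P_0 = D_1/(1+r)^1 + D_2/(1+r)^2 + D_3/(1+r)^3 + D_4/(1+r)^4 + D_5/(1+r)^5 + TV/(1+r)^5
    = 39475.91764 + 41667.06078 + 43979.82512 + 46420.96134 + 48997.59483 + 878634.83607 = 1099176.19578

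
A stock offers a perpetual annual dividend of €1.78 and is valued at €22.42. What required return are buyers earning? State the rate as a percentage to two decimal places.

7.94%

P = C/r ⇒ r = C/P = €1.78/€22.42 = 0.079393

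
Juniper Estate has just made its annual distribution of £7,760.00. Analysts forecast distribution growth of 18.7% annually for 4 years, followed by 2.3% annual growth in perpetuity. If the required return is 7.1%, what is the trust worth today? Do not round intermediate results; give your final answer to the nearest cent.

£289946.09

D_1 = 9211.12000
D_2 = 10933.59944
D_3 = 12978.18254
D_4 = 15405.10267
Terminal value at year 4: TV = D_4×(1+g_2)/(r−g_2) = 15759.42003/0.048 = 328321.25064
P_0 = D_1/(1+r)^1 + D_2/(1+r)^2 + D_3/(1+r)^3 + D_4/(1+r)^4 + TV/(1+r)^4
    = 8600.48553 + 9532.00403 + 10564.41530 + 11708.64703 + 249540.53973 = 289946.09162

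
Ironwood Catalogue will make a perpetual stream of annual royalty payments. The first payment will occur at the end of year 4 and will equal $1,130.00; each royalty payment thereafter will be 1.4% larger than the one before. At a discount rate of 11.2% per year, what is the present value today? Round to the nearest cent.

$8385.67

Value at end of year 3: C₁ / (r − g) = $1,130.00 / (0.112 − 0.014) = $11,530.6122
Discount to today: PV = $11,530.6122 / (1 + 0.112)^3 = $11,530.6122 / 1.375037 = $8,385.67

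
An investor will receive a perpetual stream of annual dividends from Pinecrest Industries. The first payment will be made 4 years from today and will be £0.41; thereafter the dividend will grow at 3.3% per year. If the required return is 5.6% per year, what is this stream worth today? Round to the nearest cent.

£15.14

Value at end of year 3: C₁ / (r − g) = £0.41 / (0.056 − 0.033) = £17.8261
Discount to today: PV = £17.8261 / (1 + 0.056)^3 = £17.8261 / 1.177584 = £15.14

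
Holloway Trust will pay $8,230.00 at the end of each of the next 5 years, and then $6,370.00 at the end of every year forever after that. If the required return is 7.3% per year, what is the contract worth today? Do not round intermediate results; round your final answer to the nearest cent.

$94825.77

PV of 5-year annuity: $8,230.00 × [1 − (1+0.073)^−5] / 0.073 = 33475.29158
Perpetuity value at year 5: $6,370.00 / 0.073 = 87260.27397
PV of perpetuity: 87260.27397 / (1+0.073)^5 = 61350.47964
Total PV = 33475.29158 + 61350.47964 = 94825.77122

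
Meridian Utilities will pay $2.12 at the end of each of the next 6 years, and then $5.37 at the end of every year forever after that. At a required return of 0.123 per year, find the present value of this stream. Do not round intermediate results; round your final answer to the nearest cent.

$30.41

PV of 6-year annuity: $2.12 × [1 − (1+0.123)^−6] / 0.123 = 8.64263
Perpetuity value at year 6: $5.37 / 0.123 = 43.65854
PV of perpetuity: 43.65854 / (1+0.123)^6 = 21.76660
Total PV = 8.64263 + 21.76660 = 30.40923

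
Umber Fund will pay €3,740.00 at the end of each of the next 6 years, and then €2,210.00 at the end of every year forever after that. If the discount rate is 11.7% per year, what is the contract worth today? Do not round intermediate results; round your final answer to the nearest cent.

PV of 6-year annuity: €3,740.00 × [1 − (1+0.117)^−6] / 0.117 = 15508.20442
Perpetuity value at year 6: €2,210.00 / 0.117 = 18888.88889
PV of perpetuity: 18888.88889 / (1+0.117)^6 = 9724.94991
Total PV = 15508.20442 + 9724.94991 = 25233.15433

€25233.15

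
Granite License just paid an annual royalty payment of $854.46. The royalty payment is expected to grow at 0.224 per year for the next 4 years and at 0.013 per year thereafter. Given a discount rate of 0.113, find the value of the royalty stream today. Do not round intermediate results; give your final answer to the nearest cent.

$17019.67

D_1 = 1045.85904
D_2 = 1280.13146
D_3 = 1566.88091
D_4 = 1917.86224
Terminal value at year 4: TV = D_4×(1+g_2)/(r−g_2) = 1942.79445/0.1 = 19427.94447
P_0 = D_1/(1+r)^1 + D_2/(1+r)^2 + D_3/(1+r)^3 + D_4/(1+r)^4 + TV/(1+r)^4
    = 939.67569 + 1033.38997 + 1136.45043 + 1249.78915 + 12660.36411 = 17019.66935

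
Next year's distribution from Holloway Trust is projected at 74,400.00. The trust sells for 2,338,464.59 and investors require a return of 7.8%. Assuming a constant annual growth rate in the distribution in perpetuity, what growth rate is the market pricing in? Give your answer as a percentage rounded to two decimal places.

4.62%

P = D₁/(r−g) ⇒ g = r − D₁/P = 0.078 − 74,400.00/2,338,464.59 = 0.046184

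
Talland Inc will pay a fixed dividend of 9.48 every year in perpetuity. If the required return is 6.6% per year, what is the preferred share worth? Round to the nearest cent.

143.64

Level perpetuity: PV = C / r = 9.48 / 0.066 = 143.64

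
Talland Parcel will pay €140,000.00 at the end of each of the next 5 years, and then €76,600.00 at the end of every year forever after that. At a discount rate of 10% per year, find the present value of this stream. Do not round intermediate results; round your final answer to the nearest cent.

PV of 5-year annuity: €140,000.00 × [1 − (1+0.1)^−5] / 0.1 = 530710.14772
Perpetuity value at year 5: €76,600.00 / 0.1 = 766000.00000
PV of perpetuity: 766000.00000 / (1+0.1)^5 = 475625.73346
Total PV = 530710.14772 + 475625.73346 = 1006335.88118

€1006335.88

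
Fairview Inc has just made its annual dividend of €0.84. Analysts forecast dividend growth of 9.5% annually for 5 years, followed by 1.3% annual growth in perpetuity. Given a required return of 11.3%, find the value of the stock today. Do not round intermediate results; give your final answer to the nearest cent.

€11.84

D_1 = 0.91980
D_2 = 1.00718
D_3 = 1.10286
D_4 = 1.20764
D_5 = 1.32236
Terminal value at year 5: TV = D_5×(1+g_2)/(r−g_2) = 1.33955/0.1 = 13.39551
P_0 = D_1/(1+r)^1 + D_2/(1+r)^2 + D_3/(1+r)^3 + D_4/(1+r)^4 + D_5/(1+r)^5 + TV/(1+r)^5
    = 0.82642 + 0.81305 + 0.79990 + 0.78696 + 0.77424 + 7.84302 = 11.84359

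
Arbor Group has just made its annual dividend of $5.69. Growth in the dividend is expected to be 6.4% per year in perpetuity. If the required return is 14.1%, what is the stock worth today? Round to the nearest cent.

$78.63

D₁ = D₀ × (1 + g) = $5.69 × 1.064 = $6.0542
Growing perpetuity: P = D₁ / (r − g) = $6.0542 / (0.141 − 0.064) = $78.63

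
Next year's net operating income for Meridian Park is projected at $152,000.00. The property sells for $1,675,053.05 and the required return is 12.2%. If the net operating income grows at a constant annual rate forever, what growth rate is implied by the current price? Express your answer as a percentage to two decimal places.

P = D₁/(r−g) ⇒ g = r − D₁/P = 0.122 − $152,000.00/$1,675,053.05 = 0.031257

3.13%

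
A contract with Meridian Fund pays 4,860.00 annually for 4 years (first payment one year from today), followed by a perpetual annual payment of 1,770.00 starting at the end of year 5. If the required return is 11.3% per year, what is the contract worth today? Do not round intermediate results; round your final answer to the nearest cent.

PV of 4-year annuity: 4,860.00 × [1 − (1+0.113)^−4] / 0.113 = 14981.81375
Perpetuity value at year 4: 1,770.00 / 0.113 = 15663.71681
PV of perpetuity: 15663.71681 / (1+0.113)^4 = 10207.37724
Total PV = 14981.81375 + 10207.37724 = 25189.19099

25189.19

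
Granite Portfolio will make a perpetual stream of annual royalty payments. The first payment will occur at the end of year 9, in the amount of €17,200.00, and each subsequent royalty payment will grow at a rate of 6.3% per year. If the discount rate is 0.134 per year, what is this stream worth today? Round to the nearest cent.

€88586.12

Value at end of year 8: C₁ / (r − g) = €17,200.00 / (0.134 − 0.063) = €242,253.5211
Discount to today: PV = €242,253.5211 / (1 + 0.134)^8 = €242,253.5211 / 2.734667 = €88,586.12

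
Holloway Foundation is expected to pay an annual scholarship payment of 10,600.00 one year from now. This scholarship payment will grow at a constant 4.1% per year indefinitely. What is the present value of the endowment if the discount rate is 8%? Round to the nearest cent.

Growing perpetuity: P = D₁ / (r − g) = 10,600.0000 / (0.08 − 0.041) = 271,794.87

271794.87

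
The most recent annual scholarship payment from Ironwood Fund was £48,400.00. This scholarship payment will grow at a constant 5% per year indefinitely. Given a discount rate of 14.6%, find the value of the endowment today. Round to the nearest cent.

D₁ = D₀ × (1 + g) = £48,400.00 × 1.05 = £50,820.0000
Growing perpetuity: P = D₁ / (r − g) = £50,820.0000 / (0.146 − 0.05) = £529,375.00

£529375.00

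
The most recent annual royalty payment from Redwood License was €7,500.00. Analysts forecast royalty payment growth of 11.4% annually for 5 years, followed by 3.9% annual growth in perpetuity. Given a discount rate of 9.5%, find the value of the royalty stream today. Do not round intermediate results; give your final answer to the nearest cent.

D_1 = 8355.00000
D_2 = 9307.47000
D_3 = 10368.52158
D_4 = 11550.53304
D_5 = 12867.29381
Terminal value at year 5: TV = D_5×(1+g_2)/(r−g_2) = 13369.11827/0.056 = 238734.25473
P_0 = D_1/(1+r)^1 + D_2/(1+r)^2 + D_3/(1+r)^3 + D_4/(1+r)^4 + D_5/(1+r)^5 + TV/(1+r)^5
    = 7630.13699 + 7762.53206 + 7897.22439 + 8034.25386 + 8173.66100 + 151650.60326 = 191148.41156

€191148.41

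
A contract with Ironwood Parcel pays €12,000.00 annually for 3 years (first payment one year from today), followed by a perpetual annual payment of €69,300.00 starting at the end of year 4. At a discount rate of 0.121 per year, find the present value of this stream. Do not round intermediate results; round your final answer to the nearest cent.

€435338.49

PV of 3-year annuity: €12,000.00 × [1 − (1+0.121)^−3] / 0.121 = 28772.51969
Perpetuity value at year 3: €69,300.00 / 0.121 = 572727.27273
PV of perpetuity: 572727.27273 / (1+0.121)^3 = 406565.97149
Total PV = 28772.51969 + 406565.97149 = 435338.49119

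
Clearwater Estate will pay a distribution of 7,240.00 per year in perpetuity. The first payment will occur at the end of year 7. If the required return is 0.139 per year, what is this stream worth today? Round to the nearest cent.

23855.11

Value at end of year 6: C / r = 7,240.00 / 0.139 = 52,086.3309
Discount to today: PV = 52,086.3309 / (1 + 0.139)^6 = 52,086.3309 / 2.183445 = 23,855.11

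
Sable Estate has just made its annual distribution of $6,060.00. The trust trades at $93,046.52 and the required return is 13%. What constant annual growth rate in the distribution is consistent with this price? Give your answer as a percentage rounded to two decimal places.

P = D₀(1+g)/(r−g) ⇒ P(r−g) = D₀(1+g) ⇒ g(P+D₀) = P·r − D₀
g = (P·r − D₀)/(P + D₀) = ($93,046.52×0.13 − $6,060.00) / ($93,046.52 + $6,060.00) = 0.060905

6.09%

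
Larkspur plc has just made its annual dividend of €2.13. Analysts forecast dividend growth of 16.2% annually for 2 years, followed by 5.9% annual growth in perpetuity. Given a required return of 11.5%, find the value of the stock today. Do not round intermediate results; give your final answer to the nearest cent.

D_1 = 2.47506
D_2 = 2.87602
Terminal value at year 2: TV = D_2×(1+g_2)/(r−g_2) = 3.04570/0.056 = 54.38759
P_0 = D_1/(1+r)^1 + D_2/(1+r)^2 + TV/(1+r)^2
    = 2.21978 + 2.31335 + 43.74718 = 48.28032

€48.28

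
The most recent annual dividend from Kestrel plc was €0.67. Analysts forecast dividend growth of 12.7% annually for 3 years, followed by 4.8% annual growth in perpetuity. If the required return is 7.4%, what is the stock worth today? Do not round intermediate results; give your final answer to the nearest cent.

€33.42

D_1 = 0.75509
D_2 = 0.85099
D_3 = 0.95906
Terminal value at year 3: TV = D_3×(1+g_2)/(r−g_2) = 1.00510/0.026 = 38.65756
P_0 = D_1/(1+r)^1 + D_2/(1+r)^2 + D_3/(1+r)^3 + TV/(1+r)^3
    = 0.70306 + 0.73776 + 0.77417 + 31.20482 = 33.41980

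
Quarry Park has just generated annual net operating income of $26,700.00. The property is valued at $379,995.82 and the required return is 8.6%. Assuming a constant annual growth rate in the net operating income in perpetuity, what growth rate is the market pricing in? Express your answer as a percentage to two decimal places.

P = D₀(1+g)/(r−g) ⇒ P(r−g) = D₀(1+g) ⇒ g(P+D₀) = P·r − D₀
g = (P·r − D₀)/(P + D₀) = ($379,995.82×0.086 − $26,700.00) / ($379,995.82 + $26,700.00) = 0.014703

1.47%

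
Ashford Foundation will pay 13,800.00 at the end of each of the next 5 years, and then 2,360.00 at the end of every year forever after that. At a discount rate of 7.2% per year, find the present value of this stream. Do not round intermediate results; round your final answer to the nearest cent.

PV of 5-year annuity: 13,800.00 × [1 − (1+0.072)^−5] / 0.072 = 56281.00769
Perpetuity value at year 5: 2,360.00 / 0.072 = 32777.77778
PV of perpetuity: 32777.77778 / (1+0.072)^5 = 23152.90980
Total PV = 56281.00769 + 23152.90980 = 79433.91749

79433.92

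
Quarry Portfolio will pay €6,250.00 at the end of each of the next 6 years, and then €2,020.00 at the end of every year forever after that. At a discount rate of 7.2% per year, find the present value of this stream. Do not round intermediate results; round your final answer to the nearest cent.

PV of 6-year annuity: €6,250.00 × [1 − (1+0.072)^−6] / 0.072 = 29607.82352
Perpetuity value at year 6: €2,020.00 / 0.072 = 28055.55556
PV of perpetuity: 28055.55556 / (1+0.072)^6 = 18486.30699
Total PV = 29607.82352 + 18486.30699 = 48094.13052

€48094.13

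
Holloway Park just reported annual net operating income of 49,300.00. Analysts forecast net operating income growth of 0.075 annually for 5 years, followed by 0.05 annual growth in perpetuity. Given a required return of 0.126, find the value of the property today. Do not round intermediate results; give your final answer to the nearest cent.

755183.94

D_1 = 52997.50000
D_2 = 56972.31250
D_3 = 61245.23594
D_4 = 65838.62863
D_5 = 70776.52578
Terminal value at year 5: TV = D_5×(1+g_2)/(r−g_2) = 74315.35207/0.076 = 977833.57986
P_0 = D_1/(1+r)^1 + D_2/(1+r)^2 + D_3/(1+r)^3 + D_4/(1+r)^4 + D_5/(1+r)^5 + TV/(1+r)^5
    = 47067.05151 + 44935.24012 + 42899.98502 + 40956.91287 + 39101.84843 + 540222.90597 = 755183.94392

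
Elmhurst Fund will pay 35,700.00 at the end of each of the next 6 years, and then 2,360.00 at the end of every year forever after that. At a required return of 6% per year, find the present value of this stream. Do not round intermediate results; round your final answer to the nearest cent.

PV of 6-year annuity: 35,700.00 × [1 − (1+0.06)^−6] / 0.06 = 175548.47844
Perpetuity value at year 6: 2,360.00 / 0.06 = 39333.33333
PV of perpetuity: 39333.33333 / (1+0.06)^6 = 27728.44792
Total PV = 175548.47844 + 27728.44792 = 203276.92636

203276.93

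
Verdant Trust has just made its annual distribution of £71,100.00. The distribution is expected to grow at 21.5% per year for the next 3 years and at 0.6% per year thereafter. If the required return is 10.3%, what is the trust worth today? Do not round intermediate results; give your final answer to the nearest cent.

£1245218.49

D_1 = 86386.50000
D_2 = 104959.59750
D_3 = 127525.91096
Terminal value at year 3: TV = D_3×(1+g_2)/(r−g_2) = 128291.06643/0.097 = 1322588.31369
P_0 = D_1/(1+r)^1 + D_2/(1+r)^2 + D_3/(1+r)^3 + TV/(1+r)^3
    = 78319.58296 + 86272.25140 + 95032.44374 + 985594.21036 = 1245218.48845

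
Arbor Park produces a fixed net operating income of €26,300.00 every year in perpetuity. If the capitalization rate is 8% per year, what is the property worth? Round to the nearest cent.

€328750.00

Level perpetuity: PV = C / r = €26,300.00 / 0.08 = €328,750.00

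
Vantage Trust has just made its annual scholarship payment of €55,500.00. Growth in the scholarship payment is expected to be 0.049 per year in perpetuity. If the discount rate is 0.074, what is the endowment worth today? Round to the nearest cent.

D₁ = D₀ × (1 + g) = €55,500.00 × 1.049 = €58,219.5000
Growing perpetuity: P = D₁ / (r − g) = €58,219.5000 / (0.074 − 0.049) = €2,328,780.00

€2328780.00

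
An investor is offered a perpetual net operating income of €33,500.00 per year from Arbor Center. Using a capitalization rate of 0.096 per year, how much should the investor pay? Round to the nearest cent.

€348958.33

Level perpetuity: PV = C / r = €33,500.00 / 0.096 = €348,958.33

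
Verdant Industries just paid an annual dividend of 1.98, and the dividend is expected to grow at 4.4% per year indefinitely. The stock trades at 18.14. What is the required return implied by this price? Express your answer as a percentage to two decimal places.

15.80%

D₁ = 1.98 × 1.044 = 2.0671
P = D₁/(r − g) ⇒ r = D₁/P + g = 2.0671/18.14 + 0.044 = 0.113954 + 0.044 = 0.157954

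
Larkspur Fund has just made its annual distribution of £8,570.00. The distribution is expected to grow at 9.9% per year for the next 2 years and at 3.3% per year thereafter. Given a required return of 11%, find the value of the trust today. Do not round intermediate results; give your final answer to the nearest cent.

D_1 = 9418.43000
D_2 = 10350.85457
Terminal value at year 2: TV = D_2×(1+g_2)/(r−g_2) = 10692.43277/0.077 = 138862.76326
P_0 = D_1/(1+r)^1 + D_2/(1+r)^2 + TV/(1+r)^2
    = 8485.07207 + 8400.98577 + 112704.13380 = 129590.19165

£129590.19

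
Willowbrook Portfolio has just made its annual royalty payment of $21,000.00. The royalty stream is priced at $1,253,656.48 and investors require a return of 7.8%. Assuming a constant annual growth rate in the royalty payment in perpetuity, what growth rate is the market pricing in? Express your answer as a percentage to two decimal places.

6.02%

P = D₀(1+g)/(r−g) ⇒ P(r−g) = D₀(1+g) ⇒ g(P+D₀) = P·r − D₀
g = (P·r − D₀)/(P + D₀) = ($1,253,656.48×0.078 − $21,000.00) / ($1,253,656.48 + $21,000.00) = 0.060240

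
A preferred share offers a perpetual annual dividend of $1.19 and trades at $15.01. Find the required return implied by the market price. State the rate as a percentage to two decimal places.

7.93%

P = C/r ⇒ r = C/P = $1.19/$15.01 = 0.079280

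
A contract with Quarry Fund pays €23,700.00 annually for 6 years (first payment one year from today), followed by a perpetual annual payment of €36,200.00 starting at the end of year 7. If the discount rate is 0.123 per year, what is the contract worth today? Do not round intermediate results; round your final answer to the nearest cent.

PV of 6-year annuity: €23,700.00 × [1 − (1+0.123)^−6] / 0.123 = 96618.03524
Perpetuity value at year 6: €36,200.00 / 0.123 = 294308.94309
PV of perpetuity: 294308.94309 / (1+0.123)^6 = 146732.02851
Total PV = 96618.03524 + 146732.02851 = 243350.06375

€243350.06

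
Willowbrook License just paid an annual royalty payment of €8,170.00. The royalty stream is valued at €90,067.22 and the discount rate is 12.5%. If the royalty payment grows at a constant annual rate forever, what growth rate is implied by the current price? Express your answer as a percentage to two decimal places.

P = D₀(1+g)/(r−g) ⇒ P(r−g) = D₀(1+g) ⇒ g(P+D₀) = P·r − D₀
g = (P·r − D₀)/(P + D₀) = (€90,067.22×0.125 − €8,170.00) / (€90,067.22 + €8,170.00) = 0.031438

3.14%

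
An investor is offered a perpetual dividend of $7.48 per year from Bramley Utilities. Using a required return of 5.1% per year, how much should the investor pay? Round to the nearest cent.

$146.67

Level perpetuity: PV = C / r = $7.48 / 0.051 = $146.67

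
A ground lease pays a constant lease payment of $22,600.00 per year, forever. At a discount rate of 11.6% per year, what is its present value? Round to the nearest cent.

$194827.59

Level perpetuity: PV = C / r = $22,600.00 / 0.116 = $194,827.59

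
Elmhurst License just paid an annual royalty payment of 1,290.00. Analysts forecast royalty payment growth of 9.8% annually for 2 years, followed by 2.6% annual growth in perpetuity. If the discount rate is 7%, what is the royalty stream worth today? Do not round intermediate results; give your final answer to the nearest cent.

D_1 = 1416.42000
D_2 = 1555.22916
Terminal value at year 2: TV = D_2×(1+g_2)/(r−g_2) = 1595.66512/0.044 = 36265.11632
P_0 = D_1/(1+r)^1 + D_2/(1+r)^2 + TV/(1+r)^2
    = 1323.75701 + 1358.39738 + 31675.35708 = 34357.51147

34357.51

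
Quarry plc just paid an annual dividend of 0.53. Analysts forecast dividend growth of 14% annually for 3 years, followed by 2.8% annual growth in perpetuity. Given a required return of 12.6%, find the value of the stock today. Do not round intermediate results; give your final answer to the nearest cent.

7.40

D_1 = 0.60420
D_2 = 0.68879
D_3 = 0.78522
Terminal value at year 3: TV = D_3×(1+g_2)/(r−g_2) = 0.80720/0.098 = 8.23678
P_0 = D_1/(1+r)^1 + D_2/(1+r)^2 + D_3/(1+r)^3 + TV/(1+r)^3
    = 0.53659 + 0.54326 + 0.55002 + 5.76955 = 7.39942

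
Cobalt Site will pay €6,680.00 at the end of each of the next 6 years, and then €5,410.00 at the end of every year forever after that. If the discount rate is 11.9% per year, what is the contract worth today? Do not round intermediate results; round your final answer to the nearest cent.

€50698.49

PV of 6-year annuity: €6,680.00 × [1 − (1+0.119)^−6] / 0.119 = 27542.16103
Perpetuity value at year 6: €5,410.00 / 0.119 = 45462.18487
PV of perpetuity: 45462.18487 / (1+0.119)^6 = 23156.33291
Total PV = 27542.16103 + 23156.33291 = 50698.49393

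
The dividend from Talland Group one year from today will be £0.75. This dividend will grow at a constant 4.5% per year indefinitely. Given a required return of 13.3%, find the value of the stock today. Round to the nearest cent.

£8.52

Growing perpetuity: P = D₁ / (r − g) = £0.7500 / (0.133 − 0.045) = £8.52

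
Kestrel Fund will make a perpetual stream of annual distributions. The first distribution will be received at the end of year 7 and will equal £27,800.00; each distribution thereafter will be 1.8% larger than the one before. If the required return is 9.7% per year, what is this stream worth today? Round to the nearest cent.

£201919.35

Value at end of year 6: C₁ / (r − g) = £27,800.00 / (0.097 − 0.018) = £351,898.7342
Discount to today: PV = £351,898.7342 / (1 + 0.097)^6 = £351,898.7342 / 1.742769 = £201,919.35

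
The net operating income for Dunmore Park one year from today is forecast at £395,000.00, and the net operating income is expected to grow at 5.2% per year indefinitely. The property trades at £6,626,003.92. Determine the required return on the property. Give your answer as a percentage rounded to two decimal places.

11.16%

P = D₁/(r − g) ⇒ r = D₁/P + g = £395,000.0000/£6,626,003.92 + 0.052 = 0.059614 + 0.052 = 0.111614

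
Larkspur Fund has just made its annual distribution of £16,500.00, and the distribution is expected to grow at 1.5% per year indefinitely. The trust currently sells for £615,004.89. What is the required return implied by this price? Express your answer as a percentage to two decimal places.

D₁ = £16,500.00 × 1.015 = £16,747.5000
P = D₁/(r − g) ⇒ r = D₁/P + g = £16,747.5000/£615,004.89 + 0.015 = 0.027231 + 0.015 = 0.042231

4.22%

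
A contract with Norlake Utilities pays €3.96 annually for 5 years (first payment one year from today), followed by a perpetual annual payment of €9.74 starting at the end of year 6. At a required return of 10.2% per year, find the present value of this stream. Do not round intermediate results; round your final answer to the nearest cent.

€73.69

PV of 5-year annuity: €3.96 × [1 − (1+0.102)^−5] / 0.102 = 14.93513
Perpetuity value at year 5: €9.74 / 0.102 = 95.49020
PV of perpetuity: 95.49020 / (1+0.102)^5 = 58.75581
Total PV = 14.93513 + 58.75581 = 73.69094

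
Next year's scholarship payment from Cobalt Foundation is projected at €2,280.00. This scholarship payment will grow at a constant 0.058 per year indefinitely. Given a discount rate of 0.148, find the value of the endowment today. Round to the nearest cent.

€25333.33

Growing perpetuity: P = D₁ / (r − g) = €2,280.0000 / (0.148 − 0.058) = €25,333.33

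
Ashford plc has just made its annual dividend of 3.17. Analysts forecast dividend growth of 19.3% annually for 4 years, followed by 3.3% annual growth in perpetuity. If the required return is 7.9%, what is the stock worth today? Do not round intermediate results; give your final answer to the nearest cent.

D_1 = 3.78181
D_2 = 4.51170
D_3 = 5.38246
D_4 = 6.42127
Terminal value at year 4: TV = D_4×(1+g_2)/(r−g_2) = 6.63317/0.046 = 144.19942
P_0 = D_1/(1+r)^1 + D_2/(1+r)^2 + D_3/(1+r)^3 + D_4/(1+r)^4 + TV/(1+r)^4
    = 3.50492 + 3.87523 + 4.28466 + 4.73735 + 106.38435 = 122.78651

122.79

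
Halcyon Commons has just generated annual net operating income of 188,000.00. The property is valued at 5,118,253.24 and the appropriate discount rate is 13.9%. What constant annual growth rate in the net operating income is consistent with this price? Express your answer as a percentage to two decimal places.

P = D₀(1+g)/(r−g) ⇒ P(r−g) = D₀(1+g) ⇒ g(P+D₀) = P·r − D₀
g = (P·r − D₀)/(P + D₀) = (5,118,253.24×0.139 − 188,000.00) / (5,118,253.24 + 188,000.00) = 0.098645

9.86%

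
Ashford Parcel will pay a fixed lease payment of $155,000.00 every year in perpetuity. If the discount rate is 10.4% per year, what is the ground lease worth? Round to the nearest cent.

Level perpetuity: PV = C / r = $155,000.00 / 0.104 = $1,490,384.62

$1490384.62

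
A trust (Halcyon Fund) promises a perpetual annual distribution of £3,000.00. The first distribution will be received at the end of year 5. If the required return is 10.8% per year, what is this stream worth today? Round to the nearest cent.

£18430.56

Value at end of year 4: C / r = £3,000.00 / 0.108 = £27,777.7778
Discount to today: PV = £27,777.7778 / (1 + 0.108)^4 = £27,777.7778 / 1.507159 = £18,430.56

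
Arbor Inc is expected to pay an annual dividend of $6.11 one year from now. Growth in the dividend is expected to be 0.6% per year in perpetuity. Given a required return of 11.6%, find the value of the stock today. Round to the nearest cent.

Growing perpetuity: P = D₁ / (r − g) = $6.1100 / (0.116 − 0.006) = $55.55

$55.55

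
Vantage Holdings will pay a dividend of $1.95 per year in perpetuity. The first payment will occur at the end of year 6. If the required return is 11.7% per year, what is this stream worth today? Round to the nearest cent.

$9.58

Value at end of year 5: C / r = $1.95 / 0.117 = $16.6667
Discount to today: PV = $16.6667 / (1 + 0.117)^5 = $16.6667 / 1.738865 = $9.58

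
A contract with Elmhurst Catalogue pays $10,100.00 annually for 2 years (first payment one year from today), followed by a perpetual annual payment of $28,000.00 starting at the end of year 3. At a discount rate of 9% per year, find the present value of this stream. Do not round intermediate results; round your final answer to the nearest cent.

PV of 2-year annuity: $10,100.00 × [1 − (1+0.09)^−2] / 0.09 = 17767.02298
Perpetuity value at year 2: $28,000.00 / 0.09 = 311111.11111
PV of perpetuity: 311111.11111 / (1+0.09)^2 = 261855.99791
Total PV = 17767.02298 + 261855.99791 = 279623.02088

$279623.02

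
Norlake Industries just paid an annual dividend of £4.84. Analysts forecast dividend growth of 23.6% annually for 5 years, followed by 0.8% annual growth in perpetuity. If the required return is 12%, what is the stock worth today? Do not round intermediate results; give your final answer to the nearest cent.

£104.14

D_1 = 5.98224
D_2 = 7.39405
D_3 = 9.13904
D_4 = 11.29586
D_5 = 13.96168
Terminal value at year 5: TV = D_5×(1+g_2)/(r−g_2) = 14.07337/0.112 = 125.65513
P_0 = D_1/(1+r)^1 + D_2/(1+r)^2 + D_3/(1+r)^3 + D_4/(1+r)^4 + D_5/(1+r)^5 + TV/(1+r)^5
    = 5.34129 + 5.89449 + 6.50499 + 7.17872 + 7.92223 + 71.30010 = 104.14182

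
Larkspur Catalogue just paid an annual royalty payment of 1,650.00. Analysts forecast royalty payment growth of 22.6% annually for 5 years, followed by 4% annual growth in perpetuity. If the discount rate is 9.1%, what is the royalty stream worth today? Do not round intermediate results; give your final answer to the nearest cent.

D_1 = 2022.90000
D_2 = 2480.07540
D_3 = 3040.57244
D_4 = 3727.74181
D_5 = 4570.21146
Terminal value at year 5: TV = D_5×(1+g_2)/(r−g_2) = 4753.01992/0.051 = 93196.46902
P_0 = D_1/(1+r)^1 + D_2/(1+r)^2 + D_3/(1+r)^3 + D_4/(1+r)^4 + D_5/(1+r)^5 + TV/(1+r)^5
    = 1854.17049 + 2083.60496 + 2341.42959 + 2631.15736 + 2956.73595 + 60294.22335 = 72161.32171

72161.32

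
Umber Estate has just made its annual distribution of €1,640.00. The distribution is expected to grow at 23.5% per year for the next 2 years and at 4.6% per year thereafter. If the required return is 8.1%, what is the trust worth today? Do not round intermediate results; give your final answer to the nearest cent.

€67986.20

D_1 = 2025.40000
D_2 = 2501.36900
Terminal value at year 2: TV = D_2×(1+g_2)/(r−g_2) = 2616.43197/0.035 = 74755.19926
P_0 = D_1/(1+r)^1 + D_2/(1+r)^2 + TV/(1+r)^2
    = 1873.63552 + 2140.55492 + 63972.01281 = 67986.20325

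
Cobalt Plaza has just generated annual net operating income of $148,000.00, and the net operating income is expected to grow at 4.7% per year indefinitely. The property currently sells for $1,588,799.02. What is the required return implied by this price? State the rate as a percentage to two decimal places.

14.45%

D₁ = $148,000.00 × 1.047 = $154,956.0000
P = D₁/(r − g) ⇒ r = D₁/P + g = $154,956.0000/$1,588,799.02 + 0.047 = 0.097530 + 0.047 = 0.144530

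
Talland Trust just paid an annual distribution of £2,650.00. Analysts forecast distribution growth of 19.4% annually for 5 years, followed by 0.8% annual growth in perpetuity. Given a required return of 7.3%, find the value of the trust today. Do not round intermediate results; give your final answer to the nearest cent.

D_1 = 3164.10000
D_2 = 3777.93540
D_3 = 4510.85487
D_4 = 5385.96071
D_5 = 6430.83709
Terminal value at year 5: TV = D_5×(1+g_2)/(r−g_2) = 6482.28379/0.065 = 99727.44287
P_0 = D_1/(1+r)^1 + D_2/(1+r)^2 + D_3/(1+r)^3 + D_4/(1+r)^4 + D_5/(1+r)^5 + TV/(1+r)^5
    = 2948.83504 + 3281.36910 + 3651.40233 + 4063.16345 + 4521.35802 + 70115.82906 = 88581.95700

£88581.96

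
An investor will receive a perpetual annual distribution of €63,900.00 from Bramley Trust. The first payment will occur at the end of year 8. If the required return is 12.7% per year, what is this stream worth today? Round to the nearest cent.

€217886.20

Value at end of year 7: C / r = €63,900.00 / 0.127 = €503,149.6063
Discount to today: PV = €503,149.6063 / (1 + 0.127)^7 = €503,149.6063 / 2.309231 = €217,886.20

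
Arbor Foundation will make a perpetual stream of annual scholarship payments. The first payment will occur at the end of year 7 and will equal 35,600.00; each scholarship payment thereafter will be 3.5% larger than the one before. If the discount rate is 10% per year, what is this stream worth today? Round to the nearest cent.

309158.03

Value at end of year 6: C₁ / (r − g) = 35,600.00 / (0.1 − 0.035) = 547,692.3077
Discount to today: PV = 547,692.3077 / (1 + 0.1)^6 = 547,692.3077 / 1.771561 = 309,158.03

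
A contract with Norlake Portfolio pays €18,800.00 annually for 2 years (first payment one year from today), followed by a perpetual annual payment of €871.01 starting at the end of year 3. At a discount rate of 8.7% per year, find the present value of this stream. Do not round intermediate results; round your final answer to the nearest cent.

€41679.50

PV of 2-year annuity: €18,800.00 × [1 − (1+0.087)^−2] / 0.087 = 33206.35528
Perpetuity value at year 2: €871.01 / 0.087 = 10011.60920
PV of perpetuity: 10011.60920 / (1+0.087)^2 = 8473.14816
Total PV = 33206.35528 + 8473.14816 = 41679.50344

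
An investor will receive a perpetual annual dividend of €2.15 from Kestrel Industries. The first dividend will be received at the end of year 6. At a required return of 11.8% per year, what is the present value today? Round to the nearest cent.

Value at end of year 5: C / r = €2.15 / 0.118 = €18.2203
Discount to today: PV = €18.2203 / (1 + 0.118)^5 = €18.2203 / 1.746663 = €10.43

€10.43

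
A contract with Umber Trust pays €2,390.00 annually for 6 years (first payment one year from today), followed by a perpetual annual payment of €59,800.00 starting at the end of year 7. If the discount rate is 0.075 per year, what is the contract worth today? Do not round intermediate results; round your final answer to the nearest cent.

PV of 6-year annuity: €2,390.00 × [1 − (1+0.075)^−6] / 0.075 = 11218.29294
Perpetuity value at year 6: €59,800.00 / 0.075 = 797333.33333
PV of perpetuity: 797333.33333 / (1+0.075)^6 = 516641.31739
Total PV = 11218.29294 + 516641.31739 = 527859.61033

€527859.61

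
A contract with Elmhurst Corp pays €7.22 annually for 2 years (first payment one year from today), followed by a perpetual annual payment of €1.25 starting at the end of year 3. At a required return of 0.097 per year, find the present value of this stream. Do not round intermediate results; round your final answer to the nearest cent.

PV of 2-year annuity: €7.22 × [1 − (1+0.097)^−2] / 0.097 = 12.58121
Perpetuity value at year 2: €1.25 / 0.097 = 12.88660
PV of perpetuity: 12.88660 / (1+0.097)^2 = 10.70841
Total PV = 12.58121 + 10.70841 = 23.28962

€23.29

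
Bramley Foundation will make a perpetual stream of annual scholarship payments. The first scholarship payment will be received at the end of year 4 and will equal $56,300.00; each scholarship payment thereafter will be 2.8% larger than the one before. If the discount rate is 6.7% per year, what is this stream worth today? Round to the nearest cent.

Value at end of year 3: C₁ / (r − g) = $56,300.00 / (0.067 − 0.028) = $1,443,589.7436
Discount to today: PV = $1,443,589.7436 / (1 + 0.067)^3 = $1,443,589.7436 / 1.214768 = $1,188,366.85

$1188366.85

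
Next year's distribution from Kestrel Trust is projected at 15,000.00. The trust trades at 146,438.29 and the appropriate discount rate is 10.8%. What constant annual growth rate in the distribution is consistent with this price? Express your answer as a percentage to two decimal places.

P = D₁/(r−g) ⇒ g = r − D₁/P = 0.108 − 15,000.00/146,438.29 = 0.005568

0.56%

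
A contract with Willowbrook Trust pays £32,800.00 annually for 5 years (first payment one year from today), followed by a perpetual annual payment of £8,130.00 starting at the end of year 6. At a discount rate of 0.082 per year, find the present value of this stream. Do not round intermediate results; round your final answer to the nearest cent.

£197129.46

PV of 5-year annuity: £32,800.00 × [1 − (1+0.082)^−5] / 0.082 = 130273.45621
Perpetuity value at year 5: £8,130.00 / 0.082 = 99146.34146
PV of perpetuity: 99146.34146 / (1+0.082)^5 = 66856.00003
Total PV = 130273.45621 + 66856.00003 = 197129.45624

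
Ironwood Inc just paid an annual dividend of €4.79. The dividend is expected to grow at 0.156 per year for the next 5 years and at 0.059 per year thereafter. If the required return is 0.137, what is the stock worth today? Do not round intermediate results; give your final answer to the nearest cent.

€95.83

D_1 = 5.53724
D_2 = 6.40105
D_3 = 7.39961
D_4 = 8.55395
D_5 = 9.88837
Terminal value at year 5: TV = D_5×(1+g_2)/(r−g_2) = 10.47178/0.078 = 134.25363
P_0 = D_1/(1+r)^1 + D_2/(1+r)^2 + D_3/(1+r)^3 + D_4/(1+r)^4 + D_5/(1+r)^5 + TV/(1+r)^5
    = 4.87004 + 4.95143 + 5.03417 + 5.11829 + 5.20382 + 70.65188 = 95.82963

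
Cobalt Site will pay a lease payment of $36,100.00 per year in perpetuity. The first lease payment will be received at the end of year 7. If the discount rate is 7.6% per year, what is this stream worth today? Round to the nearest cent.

Value at end of year 6: C / r = $36,100.00 / 0.076 = $475,000.0000
Discount to today: PV = $475,000.0000 / (1 + 0.076)^6 = $475,000.0000 / 1.551935 = $306,069.45

$306069.45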